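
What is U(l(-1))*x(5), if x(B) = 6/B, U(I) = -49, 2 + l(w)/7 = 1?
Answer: -294/5 ≈ -58.800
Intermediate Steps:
l(w) = -7 (l(w) = -14 + 7*1 = -14 + 7 = -7)
U(l(-1))*x(5) = -294/5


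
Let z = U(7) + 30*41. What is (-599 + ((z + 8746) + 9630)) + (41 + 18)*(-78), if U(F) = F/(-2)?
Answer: 28803/2 ≈ 14402.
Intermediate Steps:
U(F) = -F/2 (U(F) = F*(-1/2) = -F/2)
z = 2453/2 (z = -1/2*7 + 30*41 = -7/2 + 1230 = 2453/2 ≈ 1226.5)
(-599 + ((z + 8746) + 9630)) + (41 + 18)*(-78) = (-599 + ((2453/2 + 8746) + 9630)) + (41 + 18)*(-78) = (-599 + (19945/2 + 9630)) + 59*(-78) = (-599 + 39205/2) - 4602 = 38007/2 - 4602 = 28803/2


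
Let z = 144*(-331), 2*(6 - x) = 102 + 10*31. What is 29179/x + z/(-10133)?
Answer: -286138007/2026600 ≈ -141.19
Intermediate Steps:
x = -200 (x = 6 - (102 + 10*31)/2 = 6 - (102 + 310)/2 = 6 - ½*412 = 6 - 206 = -200)
z = -47664
29179/x + z/(-10133) = 29179/(-200) - 47664/(-10133) = 29179*(-1/200) - 47664*(-1/10133) = -29179/200 + 47664/10133 = -286138007/2026600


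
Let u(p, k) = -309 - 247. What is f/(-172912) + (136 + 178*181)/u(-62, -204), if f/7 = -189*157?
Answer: -1369726883/24034768 ≈ -56.989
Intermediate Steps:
u(p, k) = -556
f = -207711 (f = 7*(-189*157) = 7*(-29673) = -207711)
f/(-172912) + (136 + 178*181)/u(-62, -204) = -207711/(-172912) + (136 + 178*181)/(-556) = -207711*(-1/172912) + (136 + 32218)*(-1/556) = 207711/172912 + 32354*(-1/556) = 207711/172912 - 16177/278 = -1369726883/24034768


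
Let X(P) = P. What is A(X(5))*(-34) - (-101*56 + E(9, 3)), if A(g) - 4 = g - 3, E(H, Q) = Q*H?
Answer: 5425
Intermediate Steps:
E(H, Q) = H*Q
A(g) = 1 + g (A(g) = 4 + (g - 3) = 4 + (-3 + g) = 1 + g)
A(X(5))*(-34) - (-101*56 + E(9, 3)) = (1 + 5)*(-34) - (-101*56 + 9*3) = 6*(-34) - (-5656 + 27) = -204 - 1*(-5629) = -204 + 5629 = 5425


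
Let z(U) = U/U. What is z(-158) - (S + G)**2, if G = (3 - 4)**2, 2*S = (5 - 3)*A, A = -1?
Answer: 1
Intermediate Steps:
z(U) = 1
S = -1 (S = ((5 - 3)*(-1))/2 = (2*(-1))/2 = (1/2)*(-2) = -1)
G = 1 (G = (-1)**2 = 1)
z(-158) - (S + G)**2 = 1 - (-1 + 1)**2 = 1 - 1*0**2 = 1 - 1*0 = 1 + 0 = 1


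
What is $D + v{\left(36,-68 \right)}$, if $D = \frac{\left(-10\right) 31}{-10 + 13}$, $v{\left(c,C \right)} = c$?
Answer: $- \frac{202}{3} \approx -67.333$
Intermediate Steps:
$D = - \frac{310}{3} \approx -103.33$
$D + v{\left(36,-68 \right)} = - \frac{310}{3} + 36 = - \frac{202}{3}$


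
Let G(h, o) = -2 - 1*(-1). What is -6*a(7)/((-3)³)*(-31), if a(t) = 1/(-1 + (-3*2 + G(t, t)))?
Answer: 31/36 ≈ 0.86111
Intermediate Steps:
G(h, o) = -1 (G(h, o) = -2 + 1 = -1)
a(t) = -⅛ (a(t) = 1/(-1 + (-3*2 - 1)) = 1/(-1 + (-6 - 1)) = 1/(-1 - 7) = 1/(-8) = -⅛)
-6*a(7)/((-3)³)*(-31) = -(-3)/(4*((-3)³))*(-31) = -(-3)/(4*(-27))*(-31) = -(-3)*(-1)/(4*27)*(-31) = -6*1/216*(-31) = -1/36*(-31) = 31/36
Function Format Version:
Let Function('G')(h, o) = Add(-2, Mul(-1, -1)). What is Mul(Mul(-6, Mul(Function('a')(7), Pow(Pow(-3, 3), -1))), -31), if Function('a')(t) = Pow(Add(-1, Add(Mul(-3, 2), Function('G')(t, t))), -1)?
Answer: Rational(31, 36) ≈ 0.86111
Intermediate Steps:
Function('G')(h, o) = -1 (Function('G')(h, o) = Add(-2, 1) = -1)
Function('a')(t) = Rational(-1, 8) (Function('a')(t) = Pow(Add(-1, Add(Mul(-3, 2), -1)), -1) = Pow(Add(-1, Add(-6, -1)), -1) = Pow(Add(-1, -7), -1) = Pow(-8, -1) = Rational(-1, 8))
Mul(Mul(-6, Mul(Function('a')(7), Pow(Pow(-3, 3), -1))), -31) = Mul(Mul(-6, Mul(Rational(-1, 8), Pow(Pow(-3, 3), -1))), -31) = Mul(Mul(-6, Mul(Rational(-1, 8), Pow(-27, -1))), -31) = Mul(Mul(-6, Mul(Rational(-1, 8), Rational(-1, 27))), -31) = Mul(Mul(-6, Rational(1, 216)), -31) = Mul(Rational(-1, 36), -31) = Rational(31, 36)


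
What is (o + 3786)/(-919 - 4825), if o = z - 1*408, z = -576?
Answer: -1401/2872 ≈ -0.48781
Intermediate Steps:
o = -984 (o = -576 - 1*408 = -576 - 408 = -984)
(o + 3786)/(-919 - 4825) = (-984 + 3786)/(-919 - 4825) = 2802/(-5744) = 2802*(-1/5744) = -1401/2872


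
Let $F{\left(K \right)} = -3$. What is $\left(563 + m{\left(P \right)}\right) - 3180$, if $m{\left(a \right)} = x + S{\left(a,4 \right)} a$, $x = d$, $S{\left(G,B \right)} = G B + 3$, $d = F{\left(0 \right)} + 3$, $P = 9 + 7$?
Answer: $-1545$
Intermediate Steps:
$P = 16$
$d = 0$ ($d = -3 + 3 = 0$)
$S{\left(G,B \right)} = 3 + B G$ ($S{\left(G,B \right)} = B G + 3 = 3 + B G$)
$x = 0$
$m{\left(a \right)} = a \left(3 + 4 a\right)$ ($m{\left(a \right)} = 0 + \left(3 + 4 a\right) a = 0 + a \left(3 + 4 a\right) = a \left(3 + 4 a\right)$)
$\left(563 + m{\left(P \right)}\right) - 3180 = \left(563 + 16 \left(3 + 4 \cdot 16\right)\right) - 3180 = \left(563 + 16 \left(3 + 64\right)\right) - 3180 = \left(563 + 16 \cdot 67\right) - 3180 = \left(563 + 1072\right) - 3180 = 1635 - 3180 = -1545$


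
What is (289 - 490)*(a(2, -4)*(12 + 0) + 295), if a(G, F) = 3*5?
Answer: -95475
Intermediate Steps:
a(G, F) = 15
(289 - 490)*(a(2, -4)*(12 + 0) + 295) = (289 - 490)*(15*(12 + 0) + 295) = -201*(15*12 + 295) = -201*(180 + 295) = -201*475 = -95475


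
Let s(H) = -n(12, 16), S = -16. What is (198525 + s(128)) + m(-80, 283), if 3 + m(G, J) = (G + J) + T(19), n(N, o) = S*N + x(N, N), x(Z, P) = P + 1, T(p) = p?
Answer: 198923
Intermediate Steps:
x(Z, P) = 1 + P
n(N, o) = 1 - 15*N (n(N, o) = -16*N + (1 + N) = 1 - 15*N)
m(G, J) = 16 + G + J (m(G, J) = -3 + ((G + J) + 19) = -3 + (19 + G + J) = 16 + G + J)
s(H) = 179 (s(H) = -(1 - 15*12) = -(1 - 180) = -1*(-179) = 179)
(198525 + s(128)) + m(-80, 283) = (198525 + 179) + (16 - 80 + 283) = 198704 + 219 = 198923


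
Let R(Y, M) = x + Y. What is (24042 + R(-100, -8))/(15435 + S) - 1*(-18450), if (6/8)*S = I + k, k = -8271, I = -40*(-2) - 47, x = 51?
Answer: 82144943/4451 ≈ 18455.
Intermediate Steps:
I = 33 (I = -8*(-10) - 47 = 80 - 47 = 33)
S = -10984 (S = 4*(33 - 8271)/3 = (4/3)*(-8238) = -10984)
R(Y, M) = 51 + Y
(24042 + R(-100, -8))/(15435 + S) - 1*(-18450) = (24042 + (51 - 100))/(15435 - 10984) - 1*(-18450) = (24042 - 49)/4451 + 18450 = 23993*(1/4451) + 18450 = 23993/4451 + 18450 = 82144943/4451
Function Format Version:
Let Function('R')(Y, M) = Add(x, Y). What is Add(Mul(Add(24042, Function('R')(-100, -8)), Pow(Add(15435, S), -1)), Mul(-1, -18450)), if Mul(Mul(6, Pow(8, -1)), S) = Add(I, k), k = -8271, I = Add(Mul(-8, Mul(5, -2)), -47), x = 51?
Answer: Rational(82144943, 4451) ≈ 18455.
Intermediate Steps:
I = 33 (I = Add(Mul(-8, -10), -47) = Add(80, -47) = 33)
S = -10984 (S = Mul(Rational(4, 3), Add(33, -8271)) = Mul(Rational(4, 3), -8238) = -10984)
Function('R')(Y, M) = Add(51, Y)
Add(Mul(Add(24042, Function('R')(-100, -8)), Pow(Add(15435, S), -1)), Mul(-1, -18450)) = Add(Mul(Add(24042, Add(51, -100)), Pow(Add(15435, -10984), -1)), Mul(-1, -18450)) = Add(Mul(Add(24042, -49), Pow(4451, -1)), 18450) = Add(Mul(23993, Rational(1, 4451)), 18450) = Add(Rational(23993, 4451), 18450) = Rational(82144943, 4451)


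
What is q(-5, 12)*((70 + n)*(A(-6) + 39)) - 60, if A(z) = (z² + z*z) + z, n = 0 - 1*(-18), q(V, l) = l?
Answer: 110820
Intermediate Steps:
n = 18 (n = 0 + 18 = 18)
A(z) = z + 2*z² (A(z) = (z² + z²) + z = 2*z² + z = z + 2*z²)
q(-5, 12)*((70 + n)*(A(-6) + 39)) - 60 = 12*((70 + 18)*(-6*(1 + 2*(-6)) + 39)) - 60 = 12*(88*(-6*(1 - 12) + 39)) - 60 = 12*(88*(-6*(-11) + 39)) - 60 = 12*(88*(66 + 39)) - 60 = 12*(88*105) - 60 = 12*9240 - 60 = 110880 - 60 = 110820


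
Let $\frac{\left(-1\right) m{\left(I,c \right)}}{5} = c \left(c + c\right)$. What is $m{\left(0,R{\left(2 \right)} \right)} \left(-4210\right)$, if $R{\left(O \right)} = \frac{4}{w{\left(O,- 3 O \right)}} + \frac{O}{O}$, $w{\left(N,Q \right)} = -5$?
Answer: $1684$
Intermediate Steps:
$R{\left(O \right)} = \frac{1}{5}$ ($R{\left(O \right)} = \frac{4}{-5} + \frac{O}{O} = 4 \left(- \frac{1}{5}\right) + 1 = - \frac{4}{5} + 1 = \frac{1}{5}$)
$m{\left(I,c \right)} = - 10 c^{2}$ ($m{\left(I,c \right)} = - 5 c \left(c + c\right) = - 5 c 2 c = - 5 \cdot 2 c^{2} = - 10 c^{2}$)
$m{\left(0,R{\left(2 \right)} \right)} \left(-4210\right) = - \frac{10}{25} \left(-4210\right) = \left(-10\right) \frac{1}{25} \left(-4210\right) = \left(- \frac{2}{5}\right) \left(-4210\right) = 1684$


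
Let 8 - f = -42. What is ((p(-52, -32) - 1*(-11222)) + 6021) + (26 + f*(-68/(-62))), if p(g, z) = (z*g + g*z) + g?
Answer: 638595/31 ≈ 20600.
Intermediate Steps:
p(g, z) = g + 2*g*z (p(g, z) = (g*z + g*z) + g = 2*g*z + g = g + 2*g*z)
f = 50 (f = 8 - 1*(-42) = 8 + 42 = 50)
((p(-52, -32) - 1*(-11222)) + 6021) + (26 + f*(-68/(-62))) = ((-52*(1 + 2*(-32)) - 1*(-11222)) + 6021) + (26 + 50*(-68/(-62))) = ((-52*(1 - 64) + 11222) + 6021) + (26 + 50*(-68*(-1/62))) = ((-52*(-63) + 11222) + 6021) + (26 + 50*(34/31)) = ((3276 + 11222) + 6021) + (26 + 1700/31) = (14498 + 6021) + 2506/31 = 20519 + 2506/31 = 638595/31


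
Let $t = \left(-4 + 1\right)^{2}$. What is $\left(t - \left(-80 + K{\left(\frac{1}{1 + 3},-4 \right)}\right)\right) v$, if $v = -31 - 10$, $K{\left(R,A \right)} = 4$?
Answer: $-3485$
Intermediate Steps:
$v = -41$
$t = 9$ ($t = \left(-3\right)^{2} = 9$)
$\left(t - \left(-80 + K{\left(\frac{1}{1 + 3},-4 \right)}\right)\right) v = \left(9 + \left(80 - 4\right)\right) \left(-41\right) = \left(9 + 76\right) \left(-41\right) = 85 \left(-41\right) = -3485$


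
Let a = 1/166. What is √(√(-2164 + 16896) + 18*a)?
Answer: √(747 + 13778*√3683)/83 ≈ 11.022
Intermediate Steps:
a = 1/166 ≈ 0.0060241
√(√(-2164 + 16896) + 18*a) = √(√(-2164 + 16896) + 18*(1/166)) = √(√14732 + 9/83) = √(2*√3683 + 9/83) = √(9/83 + 2*√3683)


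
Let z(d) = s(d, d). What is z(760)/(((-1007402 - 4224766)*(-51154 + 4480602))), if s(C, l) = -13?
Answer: 13/23175616083264 ≈ 5.6093e-13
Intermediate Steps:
z(d) = -13
z(760)/(((-1007402 - 4224766)*(-51154 + 4480602))) = -13*1/((-1007402 - 4224766)*(-51154 + 4480602)) = -13/((-5232168*4429448)) = -13/(-23175616083264) = -13*(-1/23175616083264) = 13/23175616083264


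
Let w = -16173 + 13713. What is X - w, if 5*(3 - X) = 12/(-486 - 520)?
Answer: 6194451/2515 ≈ 2463.0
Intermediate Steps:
w = -2460
X = 7551/2515 (X = 3 - 12/(5*(-486 - 520)) = 3 - 12/(5*(-1006)) = 3 - (-1)*12/5030 = 3 - ⅕*(-6/503) = 3 + 6/2515 = 7551/2515 ≈ 3.0024)
X - w = 7551/2515 - 1*(-2460) = 7551/2515 + 2460 = 6194451/2515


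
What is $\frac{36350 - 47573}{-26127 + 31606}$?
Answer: $- \frac{11223}{5479} \approx -2.0484$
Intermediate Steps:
$\frac{36350 - 47573}{-26127 + 31606} = - \frac{11223}{5479}$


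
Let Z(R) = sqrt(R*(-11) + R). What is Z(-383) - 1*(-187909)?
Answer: 187909 + sqrt(3830) ≈ 1.8797e+5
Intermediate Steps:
Z(R) = sqrt(10)*sqrt(-R) (Z(R) = sqrt(-11*R + R) = sqrt(-10*R) = sqrt(10)*sqrt(-R))
Z(-383) - 1*(-187909) = sqrt(10)*sqrt(-1*(-383)) - 1*(-187909) = sqrt(10)*sqrt(383) + 187909 = sqrt(3830) + 187909 = 187909 + sqrt(3830)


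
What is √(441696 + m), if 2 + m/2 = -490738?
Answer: 126*I*√34 ≈ 734.7*I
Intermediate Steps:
m = -981480 (m = -4 + 2*(-490738) = -4 - 981476 = -981480)
√(441696 + m) = √(441696 - 981480) = √(-539784) = 126*I*√34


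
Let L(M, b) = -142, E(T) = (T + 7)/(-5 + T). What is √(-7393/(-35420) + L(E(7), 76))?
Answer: I*√44471997185/17710 ≈ 11.908*I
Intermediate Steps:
E(T) = (7 + T)/(-5 + T)
√(-7393/(-35420) + L(E(7), 76)) = √(-7393/(-35420) - 142) = √(-7393*(-1/35420) - 142) = √(7393/35420 - 142) = √(-5022247/35420) = I*√44471997185/17710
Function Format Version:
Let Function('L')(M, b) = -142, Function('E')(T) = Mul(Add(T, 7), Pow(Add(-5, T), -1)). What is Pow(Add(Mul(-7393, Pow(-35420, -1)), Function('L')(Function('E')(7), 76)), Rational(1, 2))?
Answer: Mul(Rational(1, 17710), I, Pow(44471997185, Rational(1, 2))) ≈ Mul(11.908, I)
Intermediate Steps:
Function('E')(T) = Mul(Pow(Add(-5, T), -1), Add(7, T)) (Function('E')(T) = Mul(Add(7, T), Pow(Add(-5, T), -1)) = Mul(Pow(Add(-5, T), -1), Add(7, T)))
Pow(Add(Mul(-7393, Pow(-35420, -1)), Function('L')(Function('E')(7), 76)), Rational(1, 2)) = Pow(Add(Mul(-7393, Pow(-35420, -1)), -142), Rational(1, 2)) = Pow(Add(Mul(-7393, Rational(-1, 35420)), -142), Rational(1, 2)) = Pow(Add(Rational(7393, 35420), -142), Rational(1, 2)) = Pow(Rational(-5022247, 35420), Rational(1, 2)) = Mul(Rational(1, 17710), I, Pow(44471997185, Rational(1, 2)))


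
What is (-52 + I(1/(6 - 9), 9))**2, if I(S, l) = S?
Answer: 24649/9 ≈ 2738.8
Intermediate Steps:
(-52 + I(1/(6 - 9), 9))**2 = (-52 + 1/(6 - 9))**2 = (-52 + 1/(-3))**2 = (-52 - 1/3)**2 = (-157/3)**2 = 24649/9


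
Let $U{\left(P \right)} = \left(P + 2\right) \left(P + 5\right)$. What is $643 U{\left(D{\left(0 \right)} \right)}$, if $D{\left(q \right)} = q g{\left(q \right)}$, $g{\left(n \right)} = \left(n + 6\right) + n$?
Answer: $6430$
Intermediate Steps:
$g{\left(n \right)} = 6 + 2 n$ ($g{\left(n \right)} = \left(6 + n\right) + n = 6 + 2 n$)
$D{\left(q \right)} = q \left(6 + 2 q\right)$
$U{\left(P \right)} = \left(2 + P\right) \left(5 + P\right)$
$643 U{\left(D{\left(0 \right)} \right)} = 643 \left(10 + \left(2 \cdot 0 \left(3 + 0\right)\right)^{2} + 7 \cdot 2 \cdot 0 \left(3 + 0\right)\right) = 643 \left(10 + \left(2 \cdot 0 \cdot 3\right)^{2} + 7 \cdot 2 \cdot 0 \cdot 3\right) = 643 \left(10 + 0^{2} + 7 \cdot 0\right) = 643 \left(10 + 0 + 0\right) = 643 \cdot 10 = 6430$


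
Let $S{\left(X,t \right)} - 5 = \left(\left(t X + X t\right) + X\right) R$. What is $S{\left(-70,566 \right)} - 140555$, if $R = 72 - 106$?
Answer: $2555990$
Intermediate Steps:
$R = -34$ ($R = 72 - 106 = -34$)
$S{\left(X,t \right)} = 5 - 34 X - 68 X t$ ($S{\left(X,t \right)} = 5 + \left(\left(t X + X t\right) + X\right) \left(-34\right) = 5 + \left(\left(X t + X t\right) + X\right) \left(-34\right) = 5 + \left(2 X t + X\right) \left(-34\right) = 5 + \left(X + 2 X t\right) \left(-34\right) = 5 - \left(34 X + 68 X t\right) = 5 - 34 X - 68 X t$)
$S{\left(-70,566 \right)} - 140555 = \left(5 - -2380 - \left(-4760\right) 566\right) - 140555 = \left(5 + 2380 + 2694160\right) - 140555 = 2696545 - 140555 = 2555990$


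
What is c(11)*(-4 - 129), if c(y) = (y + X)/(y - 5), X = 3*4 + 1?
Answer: -532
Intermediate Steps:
X = 13 (X = 12 + 1 = 13)
c(y) = (13 + y)/(-5 + y) (c(y) = (y + 13)/(y - 5) = (13 + y)/(-5 + y))
c(11)*(-4 - 129) = ((13 + 11)/(-5 + 11))*(-4 - 129) = (24/6)*(-133) = ((1/6)*24)*(-133) = 4*(-133) = -532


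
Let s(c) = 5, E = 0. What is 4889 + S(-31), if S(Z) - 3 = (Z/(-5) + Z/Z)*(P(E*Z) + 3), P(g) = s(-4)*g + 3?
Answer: 24676/5 ≈ 4935.2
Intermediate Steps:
P(g) = 3 + 5*g (P(g) = 5*g + 3 = 3 + 5*g)
S(Z) = 9 - 6*Z/5 (S(Z) = 3 + (Z/(-5) + Z/Z)*((3 + 5*(0*Z)) + 3) = 3 + (Z*(-1/5) + 1)*((3 + 5*0) + 3) = 3 + (-Z/5 + 1)*((3 + 0) + 3) = 3 + (1 - Z/5)*(3 + 3) = 3 + (1 - Z/5)*6 = 3 + (6 - 6*Z/5) = 9 - 6*Z/5)
4889 + S(-31) = 4889 + (9 - 6/5*(-31)) = 4889 + (9 + 186/5) = 4889 + 231/5 = 24676/5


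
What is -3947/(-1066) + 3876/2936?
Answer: 982513/195611 ≈ 5.0228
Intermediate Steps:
-3947/(-1066) + 3876/2936 = -3947*(-1/1066) + 3876*(1/2936) = 3947/1066 + 969/734 = 982513/195611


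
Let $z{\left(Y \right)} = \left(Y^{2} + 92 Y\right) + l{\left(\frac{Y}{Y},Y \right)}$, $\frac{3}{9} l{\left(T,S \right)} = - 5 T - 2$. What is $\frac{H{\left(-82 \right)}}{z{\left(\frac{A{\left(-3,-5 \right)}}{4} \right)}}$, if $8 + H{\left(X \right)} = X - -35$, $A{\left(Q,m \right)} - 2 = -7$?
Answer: $\frac{880}{2151} \approx 0.40911$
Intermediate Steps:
$A{\left(Q,m \right)} = -5$ ($A{\left(Q,m \right)} = 2 - 7 = -5$)
$l{\left(T,S \right)} = -6 - 15 T$ ($l{\left(T,S \right)} = 3 \left(- 5 T - 2\right) = 3 \left(-2 - 5 T\right) = -6 - 15 T$)
$H{\left(X \right)} = 27 + X$ ($H{\left(X \right)} = -8 + \left(X - -35\right) = -8 + \left(X + 35\right) = -8 + \left(35 + X\right) = 27 + X$)
$z{\left(Y \right)} = -21 + Y^{2} + 92 Y$ ($z{\left(Y \right)} = \left(Y^{2} + 92 Y\right) - \left(6 + 15 \frac{Y}{Y}\right) = \left(Y^{2} + 92 Y\right) - 21 = -21 + Y^{2} + 92 Y$)
$\frac{H{\left(-82 \right)}}{z{\left(\frac{A{\left(-3,-5 \right)}}{4} \right)}} = \frac{27 - 82}{-21 + \left(- \frac{5}{4}\right)^{2} + 92 \left(- \frac{5}{4}\right)} = - \frac{55}{-21 + \left(\left(-5\right) \frac{1}{4}\right)^{2} + 92 \left(\left(-5\right) \frac{1}{4}\right)} = - \frac{55}{-21 + \left(- \frac{5}{4}\right)^{2} + 92 \left(- \frac{5}{4}\right)} = - \frac{55}{-21 + \frac{25}{16} - 115} = - \frac{55}{- \frac{2151}{16}} = \left(-55\right) \left(- \frac{16}{2151}\right) = \frac{880}{2151}$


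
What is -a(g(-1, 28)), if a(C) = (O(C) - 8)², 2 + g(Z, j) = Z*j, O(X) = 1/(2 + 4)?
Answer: -2209/36 ≈ -61.361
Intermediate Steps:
O(X) = ⅙ (O(X) = 1/6 = ⅙)
g(Z, j) = -2 + Z*j
a(C) = 2209/36 (a(C) = (⅙ - 8)² = (-47/6)² = 2209/36)
-a(g(-1, 28)) = -1*2209/36 = -2209/36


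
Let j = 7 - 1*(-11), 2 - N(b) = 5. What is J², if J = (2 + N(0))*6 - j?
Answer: 576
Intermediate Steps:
N(b) = -3 (N(b) = 2 - 1*5 = 2 - 5 = -3)
j = 18 (j = 7 + 11 = 18)
J = -24 (J = (2 - 3)*6 - 1*18 = -1*6 - 18 = -6 - 18 = -24)
J² = (-24)² = 576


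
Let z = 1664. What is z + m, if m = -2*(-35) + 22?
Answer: 1756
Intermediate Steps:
m = 92 (m = 70 + 22 = 92)
z + m = 1664 + 92 = 1756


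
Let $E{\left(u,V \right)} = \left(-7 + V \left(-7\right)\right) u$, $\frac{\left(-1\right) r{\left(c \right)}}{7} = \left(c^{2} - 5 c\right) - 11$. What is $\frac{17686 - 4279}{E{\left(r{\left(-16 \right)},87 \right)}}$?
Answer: $\frac{13407}{1401400} \approx 0.0095669$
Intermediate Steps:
$r{\left(c \right)} = 77 - 7 c^{2} + 35 c$ ($r{\left(c \right)} = - 7 \left(\left(c^{2} - 5 c\right) - 11\right) = - 7 \left(-11 + c^{2} - 5 c\right) = 77 - 7 c^{2} + 35 c$)
$E{\left(u,V \right)} = u \left(-7 - 7 V\right)$ ($E{\left(u,V \right)} = \left(-7 - 7 V\right) u = u \left(-7 - 7 V\right)$)
$\frac{17686 - 4279}{E{\left(r{\left(-16 \right)},87 \right)}} = \frac{17686 - 4279}{\left(-7\right) \left(77 - 7 \left(-16\right)^{2} + 35 \left(-16\right)\right) \left(1 + 87\right)} = \frac{17686 - 4279}{\left(-7\right) \left(77 - 1792 - 560\right) 88} = \frac{13407}{\left(-7\right) \left(77 - 1792 - 560\right) 88} = \frac{13407}{\left(-7\right) \left(-2275\right) 88} = \frac{13407}{1401400}$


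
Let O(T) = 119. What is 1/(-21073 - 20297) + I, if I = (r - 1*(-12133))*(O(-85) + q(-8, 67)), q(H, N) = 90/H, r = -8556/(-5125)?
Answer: 110888015659457/84808500 ≈ 1.3075e+6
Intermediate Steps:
r = 8556/5125 (r = -8556*(-1/5125) = 8556/5125 ≈ 1.6695)
I = 26803968011/20500 (I = (8556/5125 - 1*(-12133))*(119 + 90/(-8)) = (8556/5125 + 12133)*(119 + 90*(-⅛)) = 62190181*(119 - 45/4)/5125 = (62190181/5125)*(431/4) = 26803968011/20500 ≈ 1.3075e+6)
1/(-21073 - 20297) + I = 1/(-21073 - 20297) + 26803968011/20500 = 1/(-41370) + 26803968011/20500 = -1/41370 + 26803968011/20500 = 110888015659457/84808500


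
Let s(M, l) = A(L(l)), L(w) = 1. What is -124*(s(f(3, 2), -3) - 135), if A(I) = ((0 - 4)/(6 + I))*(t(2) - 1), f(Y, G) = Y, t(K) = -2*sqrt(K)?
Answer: 116684/7 - 992*sqrt(2)/7 ≈ 16469.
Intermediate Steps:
A(I) = -4*(-1 - 2*sqrt(2))/(6 + I) (A(I) = ((0 - 4)/(6 + I))*(-2*sqrt(2) - 1) = (-4/(6 + I))*(-1 - 2*sqrt(2)) = -4*(-1 - 2*sqrt(2))/(6 + I))
s(M, l) = 4/7 + 8*sqrt(2)/7 (s(M, l) = 4*(1 + 2*sqrt(2))/(6 + 1) = 4*(1 + 2*sqrt(2))/7 = 4*(1/7)*(1 + 2*sqrt(2)) = 4/7 + 8*sqrt(2)/7)
-124*(s(f(3, 2), -3) - 135) = -124*((4/7 + 8*sqrt(2)/7) - 135) = -124*(-941/7 + 8*sqrt(2)/7) = 116684/7 - 992*sqrt(2)/7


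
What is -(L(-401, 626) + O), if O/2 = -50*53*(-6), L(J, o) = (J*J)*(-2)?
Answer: 289802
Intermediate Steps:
L(J, o) = -2*J**2 (L(J, o) = J**2*(-2) = -2*J**2)
O = 31800 (O = 2*(-50*53*(-6)) = 2*(-2650*(-6)) = 2*15900 = 31800)
-(L(-401, 626) + O) = -(-2*(-401)**2 + 31800) = -(-2*160801 + 31800) = -(-321602 + 31800) = -1*(-289802) = 289802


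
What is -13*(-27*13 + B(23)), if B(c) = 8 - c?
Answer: 4758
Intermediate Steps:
-13*(-27*13 + B(23)) = -13*(-27*13 + (8 - 1*23)) = -13*(-351 + (8 - 23)) = -13*(-351 - 15) = -13*(-366) = 4758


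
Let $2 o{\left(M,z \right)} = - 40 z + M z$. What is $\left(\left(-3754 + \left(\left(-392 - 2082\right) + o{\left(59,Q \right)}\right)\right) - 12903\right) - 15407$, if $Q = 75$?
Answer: $- \frac{67651}{2} \approx -33826.0$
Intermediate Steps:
$o{\left(M,z \right)} = - 20 z + \frac{M z}{2}$ ($o{\left(M,z \right)} = \frac{- 40 z + M z}{2} = - 20 z + \frac{M z}{2}$)
$\left(\left(-3754 + \left(\left(-392 - 2082\right) + o{\left(59,Q \right)}\right)\right) - 12903\right) - 15407 = \left(\left(-3754 + \left(\left(-392 - 2082\right) + \frac{1}{2} \cdot 75 \left(-40 + 59\right)\right)\right) - 12903\right) - 15407 = \left(\left(-3754 - \left(2474 - \frac{1425}{2}\right)\right) - 12903\right) - 15407 = \left(\left(-3754 + \left(-2474 + \frac{1425}{2}\right)\right) - 12903\right) - 15407 = \left(\left(-3754 - \frac{3523}{2}\right) - 12903\right) - 15407 = \left(- \frac{11031}{2} - 12903\right) - 15407 = - \frac{36837}{2} - 15407 = - \frac{67651}{2}$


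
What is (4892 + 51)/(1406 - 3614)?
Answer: -4943/2208 ≈ -2.2387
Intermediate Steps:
(4892 + 51)/(1406 - 3614) = 4943/(-2208) = 4943*(-1/2208) = -4943/2208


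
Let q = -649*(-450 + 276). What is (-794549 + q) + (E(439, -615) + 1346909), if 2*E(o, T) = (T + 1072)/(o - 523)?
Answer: 111767591/168 ≈ 6.6528e+5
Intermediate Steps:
E(o, T) = (1072 + T)/(2*(-523 + o)) (E(o, T) = ((T + 1072)/(o - 523))/2 = ((1072 + T)/(-523 + o))/2 = (1072 + T)/(2*(-523 + o)))
q = 112926 (q = -649*(-174) = 112926)
(-794549 + q) + (E(439, -615) + 1346909) = (-794549 + 112926) + ((1072 - 615)/(2*(-523 + 439)) + 1346909) = -681623 + ((1/2)*457/(-84) + 1346909) = -681623 + ((1/2)*(-1/84)*457 + 1346909) = -681623 + (-457/168 + 1346909) = -681623 + 226280255/168 = 111767591/168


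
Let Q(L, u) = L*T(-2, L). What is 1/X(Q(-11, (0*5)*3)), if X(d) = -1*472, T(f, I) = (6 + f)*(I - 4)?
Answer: -1/472 ≈ -0.0021186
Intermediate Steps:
T(f, I) = (-4 + I)*(6 + f) (T(f, I) = (6 + f)*(-4 + I) = (-4 + I)*(6 + f))
Q(L, u) = L*(-16 + 4*L) (Q(L, u) = L*(-24 - 4*(-2) + 6*L + L*(-2)) = L*(-24 + 8 + 6*L - 2*L) = L*(-16 + 4*L))
X(d) = -472
1/X(Q(-11, (0*5)*3)) = 1/(-472) = -1/472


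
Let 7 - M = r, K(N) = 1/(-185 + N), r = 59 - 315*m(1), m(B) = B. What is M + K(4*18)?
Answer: 29718/113 ≈ 262.99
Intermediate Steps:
r = -256 (r = 59 - 315*1 = 59 - 315 = -256)
M = 263 (M = 7 - 1*(-256) = 7 + 256 = 263)
M + K(4*18) = 263 + 1/(-185 + 4*18) = 263 + 1/(-185 + 72) = 263 + 1/(-113) = 263 - 1/113 = 29718/113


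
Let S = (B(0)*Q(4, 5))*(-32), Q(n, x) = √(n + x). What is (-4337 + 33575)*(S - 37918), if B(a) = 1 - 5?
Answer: -1097419092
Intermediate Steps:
B(a) = -4
S = 384 (S = -4*√(4 + 5)*(-32) = -4*√9*(-32) = -4*3*(-32) = -12*(-32) = 384)
(-4337 + 33575)*(S - 37918) = (-4337 + 33575)*(384 - 37918) = 29238*(-37534) = -1097419092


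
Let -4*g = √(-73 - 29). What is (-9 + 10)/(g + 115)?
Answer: 920/105851 + 2*I*√102/105851 ≈ 0.0086915 + 0.00019082*I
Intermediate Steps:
g = -I*√102/4 (g = -√(-73 - 29)/4 = -I*√102/4 ≈ -2.5249*I)
(-9 + 10)/(g + 115) = (-9 + 10)/(-I*√102/4 + 115) = 1/(115 - I*√102/4)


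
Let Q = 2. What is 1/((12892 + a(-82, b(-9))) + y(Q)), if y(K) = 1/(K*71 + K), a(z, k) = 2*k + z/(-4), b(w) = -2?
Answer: 144/1858825 ≈ 7.7468e-5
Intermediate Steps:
a(z, k) = 2*k - z/4 (a(z, k) = 2*k + z*(-¼) = 2*k - z/4)
y(K) = 1/(72*K) (y(K) = 1/(71*K + K) = 1/(72*K))
1/((12892 + a(-82, b(-9))) + y(Q)) = 1/((12892 + (2*(-2) - ¼*(-82))) + (1/72)/2) = 1/((12892 + (-4 + 41/2)) + (1/72)*(½)) = 1/((12892 + 33/2) + 1/144) = 1/(25817/2 + 1/144) = 1/(1858825/144) = 144/1858825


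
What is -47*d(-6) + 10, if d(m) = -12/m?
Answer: -84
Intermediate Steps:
-47*d(-6) + 10 = -(-564)/(-6) + 10 = -(-564)*(-1)/6 + 10 = -47*2 + 10 = -94 + 10 = -84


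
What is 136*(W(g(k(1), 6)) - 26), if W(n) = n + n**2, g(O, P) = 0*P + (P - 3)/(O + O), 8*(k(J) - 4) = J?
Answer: -419696/121 ≈ -3468.6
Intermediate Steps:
k(J) = 4 + J/8
g(O, P) = (-3 + P)/(2*O) (g(O, P) = 0 + (-3 + P)/((2*O)) = 0 + (-3 + P)*(1/(2*O)) = 0 + (-3 + P)/(2*O) = (-3 + P)/(2*O))
136*(W(g(k(1), 6)) - 26) = 136*(((-3 + 6)/(2*(4 + (1/8)*1)))*(1 + (-3 + 6)/(2*(4 + (1/8)*1))) - 26) = 136*(((1/2)*3/(4 + 1/8))*(1 + (1/2)*3/(4 + 1/8)) - 26) = 136*(((1/2)*3/(33/8))*(1 + (1/2)*3/(33/8)) - 26) = 136*(((1/2)*(8/33)*3)*(1 + (1/2)*(8/33)*3) - 26) = 136*(4*(1 + 4/11)/11 - 26) = 136*((4/11)*(15/11) - 26) = 136*(60/121 - 26) = 136*(-3086/121) = -419696/121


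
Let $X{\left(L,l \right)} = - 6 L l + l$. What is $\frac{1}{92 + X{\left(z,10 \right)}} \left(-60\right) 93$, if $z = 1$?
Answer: $- \frac{930}{7} \approx -132.86$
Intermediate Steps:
$X{\left(L,l \right)} = l - 6 L l$ ($X{\left(L,l \right)} = - 6 L l + l = l - 6 L l$)
$\frac{1}{92 + X{\left(z,10 \right)}} \left(-60\right) 93 = \frac{1}{92 + 10 \left(1 - 6\right)} \left(-60\right) 93 = \frac{1}{92 + 10 \left(-5\right)} \left(-60\right) 93 = \frac{1}{92 - 50} \left(-60\right) 93 = \frac{1}{42} \left(-60\right) 93 = \left(- \frac{10}{7}\right) 93 = - \frac{930}{7}$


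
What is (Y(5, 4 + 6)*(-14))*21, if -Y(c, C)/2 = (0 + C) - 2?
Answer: 4704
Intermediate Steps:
Y(c, C) = 4 - 2*C (Y(c, C) = -2*((0 + C) - 2) = -2*(C - 2) = -2*(-2 + C) = 4 - 2*C)
(Y(5, 4 + 6)*(-14))*21 = ((4 - 2*(4 + 6))*(-14))*21 = ((4 - 2*10)*(-14))*21 = ((4 - 20)*(-14))*21 = -16*(-14)*21 = 224*21 = 4704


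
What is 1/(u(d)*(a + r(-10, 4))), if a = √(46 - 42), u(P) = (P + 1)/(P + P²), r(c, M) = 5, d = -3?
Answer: -3/7 ≈ -0.42857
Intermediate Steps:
u(P) = (1 + P)/(P + P²)
a = 2 (a = √4 = 2)
1/(u(d)*(a + r(-10, 4))) = 1/((2 + 5)/(-3)) = 1/(-⅓*7) = 1/(-7/3) = -3/7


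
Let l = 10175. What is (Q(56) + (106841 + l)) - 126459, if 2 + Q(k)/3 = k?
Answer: -9281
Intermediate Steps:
Q(k) = -6 + 3*k
(Q(56) + (106841 + l)) - 126459 = ((-6 + 3*56) + (106841 + 10175)) - 126459 = ((-6 + 168) + 117016) - 126459 = (162 + 117016) - 126459 = 117178 - 126459 = -9281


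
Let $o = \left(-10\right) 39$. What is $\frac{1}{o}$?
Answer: $- \frac{1}{390} \approx -0.0025641$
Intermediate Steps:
$o = -390$
$\frac{1}{o} = \frac{1}{-390} = - \frac{1}{390}$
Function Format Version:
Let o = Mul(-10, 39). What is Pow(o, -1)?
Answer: Rational(-1, 390) ≈ -0.0025641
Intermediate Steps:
o = -390
Pow(o, -1) = Pow(-390, -1) = Rational(-1, 390)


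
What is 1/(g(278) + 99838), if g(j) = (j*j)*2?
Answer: 1/254406 ≈ 3.9307e-6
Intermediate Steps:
g(j) = 2*j² (g(j) = j²*2 = 2*j²)
1/(g(278) + 99838) = 1/(2*278² + 99838) = 1/(2*77284 + 99838) = 1/(154568 + 99838) = 1/254406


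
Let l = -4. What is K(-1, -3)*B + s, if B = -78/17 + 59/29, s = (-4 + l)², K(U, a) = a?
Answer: 35329/493 ≈ 71.661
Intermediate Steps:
s = 64 (s = (-4 - 4)² = (-8)² = 64)
B = -1259/493 (B = -78*1/17 + 59*(1/29) = -78/17 + 59/29 = -1259/493 ≈ -2.5538)
K(-1, -3)*B + s = -3*(-1259/493) + 64 = 3777/493 + 64 = 35329/493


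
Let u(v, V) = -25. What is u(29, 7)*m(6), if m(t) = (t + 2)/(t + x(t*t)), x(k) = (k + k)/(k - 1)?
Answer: -3500/141 ≈ -24.823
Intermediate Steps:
x(k) = 2*k/(-1 + k) (x(k) = (2*k)/(-1 + k) = 2*k/(-1 + k))
m(t) = (2 + t)/(t + 2*t**2/(-1 + t**2)) (m(t) = (t + 2)/(t + 2*(t*t)/(-1 + t*t)) = (2 + t)/(t + 2*t**2/(-1 + t**2)))
u(29, 7)*m(6) = -25*(-1 + 6**2)*(2 + 6)/(6*(-1 + 6**2 + 2*6)) = -25*(-1 + 36)*8/(6*(-1 + 36 + 12)) = -25*35*8/(6*47) = -25*140/141 = -3500/141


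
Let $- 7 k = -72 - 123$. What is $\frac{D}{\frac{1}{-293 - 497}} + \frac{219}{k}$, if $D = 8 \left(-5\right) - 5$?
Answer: $\frac{2311261}{65} \approx 35558.0$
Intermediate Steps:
$k = \frac{195}{7}$ ($k = - \frac{-72 - 123}{7} = \left(- \frac{1}{7}\right) \left(-195\right) = \frac{195}{7} \approx 27.857$)
$D = -45$ ($D = -40 - 5 = -45$)
$\frac{D}{\frac{1}{-293 - 497}} + \frac{219}{k} = - \frac{45}{\frac{1}{-293 - 497}} + \frac{219}{\frac{195}{7}} = - \frac{45}{\frac{1}{-790}} + 219 \cdot \frac{7}{195} = - \frac{45}{- \frac{1}{790}} + \frac{511}{65} = \left(-45\right) \left(-790\right) + \frac{511}{65} = 35550 + \frac{511}{65} = \frac{2311261}{65}$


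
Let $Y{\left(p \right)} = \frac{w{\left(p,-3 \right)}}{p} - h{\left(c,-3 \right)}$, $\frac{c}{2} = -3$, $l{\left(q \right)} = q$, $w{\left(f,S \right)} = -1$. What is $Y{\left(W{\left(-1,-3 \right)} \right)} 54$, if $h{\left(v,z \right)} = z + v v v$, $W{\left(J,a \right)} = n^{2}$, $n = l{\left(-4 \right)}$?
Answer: $\frac{94581}{8} \approx 11823.0$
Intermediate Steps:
$c = -6$ ($c = 2 \left(-3\right) = -6$)
$n = -4$
$W{\left(J,a \right)} = 16$ ($W{\left(J,a \right)} = \left(-4\right)^{2} = 16$)
$h{\left(v,z \right)} = z + v^{3}$ ($h{\left(v,z \right)} = z + v^{2} v = z + v^{3}$)
$Y{\left(p \right)} = 219 - \frac{1}{p}$ ($Y{\left(p \right)} = - \frac{1}{p} - \left(-3 + \left(-6\right)^{3}\right) = - \frac{1}{p} - \left(-3 - 216\right) = - \frac{1}{p} - -219 = - \frac{1}{p} + 219 = 219 - \frac{1}{p}$)
$Y{\left(W{\left(-1,-3 \right)} \right)} 54 = \left(219 - \frac{1}{16}\right) 54 = \frac{3503}{16} \cdot 54 = \frac{94581}{8}$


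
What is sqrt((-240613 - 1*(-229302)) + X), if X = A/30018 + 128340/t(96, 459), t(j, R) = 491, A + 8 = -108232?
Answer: I*sqrt(66698004370703979)/2456473 ≈ 105.13*I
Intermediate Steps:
A = -108240 (A = -8 - 108232 = -108240)
X = 633227380/2456473 (X = -108240/30018 + 128340/491 = -108240*1/30018 + 128340*(1/491) = -18040/5003 + 128340/491 = 633227380/2456473 ≈ 257.78)
sqrt((-240613 - 1*(-229302)) + X) = sqrt((-240613 - 1*(-229302)) + 633227380/2456473) = sqrt((-240613 + 229302) + 633227380/2456473) = sqrt(-11311 + 633227380/2456473) = sqrt(-27151938723/2456473) = I*sqrt(66698004370703979)/2456473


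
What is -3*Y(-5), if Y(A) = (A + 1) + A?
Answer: 27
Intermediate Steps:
Y(A) = 1 + 2*A (Y(A) = (1 + A) + A = 1 + 2*A)
-3*Y(-5) = -3*(1 + 2*(-5)) = -3*(1 - 10) = -3*(-9) = 27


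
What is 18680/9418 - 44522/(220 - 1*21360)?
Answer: 203550849/49774130 ≈ 4.0895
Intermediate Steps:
18680/9418 - 44522/(220 - 1*21360) = 18680*(1/9418) - 44522/(220 - 21360) = 9340/4709 - 44522/(-21140) = 9340/4709 - 44522*(-1/21140) = 9340/4709 + 22261/10570 = 203550849/49774130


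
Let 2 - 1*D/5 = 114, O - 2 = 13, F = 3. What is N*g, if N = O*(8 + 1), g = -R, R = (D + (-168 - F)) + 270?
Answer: 62235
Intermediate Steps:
O = 15 (O = 2 + 13 = 15)
D = -560 (D = 10 - 5*114 = 10 - 570 = -560)
R = -461 (R = (-560 + (-168 - 1*3)) + 270 = (-560 + (-168 - 3)) + 270 = (-560 - 171) + 270 = -731 + 270 = -461)
g = 461 (g = -1*(-461) = 461)
N = 135 (N = 15*(8 + 1) = 15*9 = 135)
N*g = 135*461 = 62235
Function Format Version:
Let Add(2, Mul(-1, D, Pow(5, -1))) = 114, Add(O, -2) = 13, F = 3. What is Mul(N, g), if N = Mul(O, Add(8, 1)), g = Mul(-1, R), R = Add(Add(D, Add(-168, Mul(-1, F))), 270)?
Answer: 62235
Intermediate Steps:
O = 15 (O = Add(2, 13) = 15)
D = -560 (D = Add(10, Mul(-5, 114)) = Add(10, -570) = -560)
R = -461 (R = Add(Add(-560, Add(-168, Mul(-1, 3))), 270) = Add(Add(-560, Add(-168, -3)), 270) = Add(Add(-560, -171), 270) = Add(-731, 270) = -461)
g = 461 (g = Mul(-1, -461) = 461)
N = 135 (N = Mul(15, Add(8, 1)) = Mul(15, 9) = 135)
Mul(N, g) = Mul(135, 461) = 62235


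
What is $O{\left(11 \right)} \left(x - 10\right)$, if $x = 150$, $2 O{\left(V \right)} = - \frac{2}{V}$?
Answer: $- \frac{140}{11} \approx -12.727$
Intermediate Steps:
$O{\left(V \right)} = - \frac{1}{V}$ ($O{\left(V \right)} = \frac{\left(-2\right) \frac{1}{V}}{2} = - \frac{1}{V}$)
$O{\left(11 \right)} \left(x - 10\right) = - \frac{1}{11} \left(150 - 10\right) = \left(-1\right) \frac{1}{11} \cdot 140 = \left(- \frac{1}{11}\right) 140 = - \frac{140}{11}$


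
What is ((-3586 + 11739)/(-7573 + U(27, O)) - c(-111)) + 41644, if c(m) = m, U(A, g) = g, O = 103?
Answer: 311901697/7470 ≈ 41754.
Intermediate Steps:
((-3586 + 11739)/(-7573 + U(27, O)) - c(-111)) + 41644 = ((-3586 + 11739)/(-7573 + 103) - 1*(-111)) + 41644 = (8153/(-7470) + 111) + 41644 = (8153*(-1/7470) + 111) + 41644 = (-8153/7470 + 111) + 41644 = 821017/7470 + 41644 = 311901697/7470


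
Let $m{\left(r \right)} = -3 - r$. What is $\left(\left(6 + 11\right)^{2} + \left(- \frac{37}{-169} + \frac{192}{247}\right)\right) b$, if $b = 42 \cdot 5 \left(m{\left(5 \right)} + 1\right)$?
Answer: $- \frac{1368831660}{3211} \approx -4.2629 \cdot 10^{5}$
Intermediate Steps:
$b = -1470$ ($b = 42 \cdot 5 \left(\left(-3 - 5\right) + 1\right) = 42 \cdot 5 \left(-8 + 1\right) = 42 \cdot 5 \left(-7\right) = 42 \left(-35\right) = -1470$)
$\left(\left(6 + 11\right)^{2} + \left(- \frac{37}{-169} + \frac{192}{247}\right)\right) b = \left(\left(6 + 11\right)^{2} + \left(- \frac{37}{-169} + \frac{192}{247}\right)\right) \left(-1470\right) = \left(17^{2} + \left(\left(-37\right) \left(- \frac{1}{169}\right) + 192 \cdot \frac{1}{247}\right)\right) \left(-1470\right) = \left(289 + \left(\frac{37}{169} + \frac{192}{247}\right)\right) \left(-1470\right) = \left(289 + \frac{3199}{3211}\right) \left(-1470\right) = \frac{931178}{3211} \left(-1470\right) = - \frac{1368831660}{3211}$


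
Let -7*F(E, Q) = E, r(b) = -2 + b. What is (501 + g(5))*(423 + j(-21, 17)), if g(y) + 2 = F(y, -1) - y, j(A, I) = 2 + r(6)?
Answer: 1481337/7 ≈ 2.1162e+5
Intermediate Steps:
F(E, Q) = -E/7
j(A, I) = 6 (j(A, I) = 2 + (-2 + 6) = 2 + 4 = 6)
g(y) = -2 - 8*y/7 (g(y) = -2 + (-y/7 - y) = -2 - 8*y/7)
(501 + g(5))*(423 + j(-21, 17)) = (501 + (-2 - 8/7*5))*(423 + 6) = (501 + (-2 - 40/7))*429 = (501 - 54/7)*429 = (3453/7)*429 = 1481337/7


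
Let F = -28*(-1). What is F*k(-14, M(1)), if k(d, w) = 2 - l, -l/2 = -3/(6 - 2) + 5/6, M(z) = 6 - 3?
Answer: 182/3 ≈ 60.667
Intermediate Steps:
M(z) = 3
l = -⅙ (l = -2*(-3/(6 - 2) + 5/6) = -2*(-3/4 + 5*(⅙)) = -2*((¼)*(-3) + ⅚) = -2*(-¾ + ⅚) = -2*1/12 = -⅙ ≈ -0.16667)
F = 28
k(d, w) = 13/6 (k(d, w) = 2 - 1*(-⅙) = 2 + ⅙ = 13/6)
F*k(-14, M(1)) = 28*(13/6) = 182/3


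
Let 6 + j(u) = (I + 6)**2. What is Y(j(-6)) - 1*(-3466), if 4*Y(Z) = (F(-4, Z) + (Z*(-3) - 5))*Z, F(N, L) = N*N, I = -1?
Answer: 6495/2 ≈ 3247.5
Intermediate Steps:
j(u) = 19 (j(u) = -6 + (-1 + 6)**2 = -6 + 5**2 = -6 + 25 = 19)
F(N, L) = N**2
Y(Z) = Z*(11 - 3*Z)/4 (Y(Z) = (((-4)**2 + (Z*(-3) - 5))*Z)/4 = ((16 + (-3*Z - 5))*Z)/4 = ((16 + (-5 - 3*Z))*Z)/4 = ((11 - 3*Z)*Z)/4 = (Z*(11 - 3*Z))/4 = Z*(11 - 3*Z)/4)
Y(j(-6)) - 1*(-3466) = (1/4)*19*(11 - 3*19) - 1*(-3466) = (1/4)*19*(11 - 57) + 3466 = (1/4)*19*(-46) + 3466 = -437/2 + 3466 = 6495/2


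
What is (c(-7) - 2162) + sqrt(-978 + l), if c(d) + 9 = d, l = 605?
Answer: -2178 + I*sqrt(373) ≈ -2178.0 + 19.313*I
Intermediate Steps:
c(d) = -9 + d
(c(-7) - 2162) + sqrt(-978 + l) = ((-9 - 7) - 2162) + sqrt(-978 + 605) = (-16 - 2162) + sqrt(-373) = -2178 + I*sqrt(373)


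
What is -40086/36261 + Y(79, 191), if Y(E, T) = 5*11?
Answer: 12773/237 ≈ 53.895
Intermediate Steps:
Y(E, T) = 55
-40086/36261 + Y(79, 191) = -40086/36261 + 55 = -40086*1/36261 + 55 = -262/237 + 55 = 12773/237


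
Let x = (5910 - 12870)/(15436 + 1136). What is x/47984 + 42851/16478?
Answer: 354943836883/136491195764 ≈ 2.6005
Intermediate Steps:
x = -580/1381 (x = -6960/16572 = -6960*1/16572 = -580/1381 ≈ -0.41999)
x/47984 + 42851/16478 = -580/1381/47984 + 42851/16478 = -580/1381*1/47984 + 42851*(1/16478) = -145/16566476 + 42851/16478 = 354943836883/136491195764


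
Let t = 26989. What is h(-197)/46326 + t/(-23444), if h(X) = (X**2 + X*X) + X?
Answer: 94127585/181011124 ≈ 0.52001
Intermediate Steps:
h(X) = X + 2*X**2 (h(X) = (X**2 + X**2) + X = 2*X**2 + X = X + 2*X**2)
h(-197)/46326 + t/(-23444) = -197*(1 + 2*(-197))/46326 + 26989/(-23444) = -197*(1 - 394)*(1/46326) + 26989*(-1/23444) = -197*(-393)*(1/46326) - 26989/23444 = 77421*(1/46326) - 26989/23444 = 25807/15442 - 26989/23444 = 94127585/181011124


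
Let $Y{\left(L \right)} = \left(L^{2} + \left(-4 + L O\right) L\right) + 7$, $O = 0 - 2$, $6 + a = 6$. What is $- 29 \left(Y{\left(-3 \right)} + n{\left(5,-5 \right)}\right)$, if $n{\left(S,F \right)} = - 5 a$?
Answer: $-290$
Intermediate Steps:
$a = 0$ ($a = -6 + 6 = 0$)
$O = -2$
$n{\left(S,F \right)} = 0$ ($n{\left(S,F \right)} = \left(-5\right) 0 = 0$)
$Y{\left(L \right)} = 7 + L^{2} + L \left(-4 - 2 L\right)$ ($Y{\left(L \right)} = \left(L^{2} + \left(-4 + L \left(-2\right)\right) L\right) + 7 = \left(L^{2} + \left(-4 - 2 L\right) L\right) + 7 = \left(L^{2} + L \left(-4 - 2 L\right)\right) + 7 = 7 + L^{2} + L \left(-4 - 2 L\right)$)
$- 29 \left(Y{\left(-3 \right)} + n{\left(5,-5 \right)}\right) = - 29 \left(\left(7 - \left(-3\right)^{2} - -12\right) + 0\right) = - 29 \left(\left(7 - 9 + 12\right) + 0\right) = - 29 \left(10 + 0\right) = \left(-29\right) 10 = -290$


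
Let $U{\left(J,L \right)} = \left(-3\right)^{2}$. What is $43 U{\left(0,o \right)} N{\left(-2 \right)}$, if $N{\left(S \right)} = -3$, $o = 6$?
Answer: $-1161$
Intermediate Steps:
$U{\left(J,L \right)} = 9$
$43 U{\left(0,o \right)} N{\left(-2 \right)} = 43 \cdot 9 \left(-3\right) = 387 \left(-3\right) = -1161$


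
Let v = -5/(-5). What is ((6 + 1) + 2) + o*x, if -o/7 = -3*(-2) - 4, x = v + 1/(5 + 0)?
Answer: -39/5 ≈ -7.8000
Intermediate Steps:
v = 1 (v = -5*(-1/5) = 1)
x = 6/5 (x = 1 + 1/(5 + 0) = 1 + 1/5 = 6/5 ≈ 1.2000)
o = -14 (o = -7*(-3*(-2) - 4) = -7*(6 - 4) = -7*2 = -14)
((6 + 1) + 2) + o*x = ((6 + 1) + 2) - 14*6/5 = (7 + 2) - 84/5 = 9 - 84/5 = -39/5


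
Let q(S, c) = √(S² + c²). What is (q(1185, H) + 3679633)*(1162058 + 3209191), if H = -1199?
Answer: 16084592071617 + 4371249*√2841826 ≈ 1.6092e+13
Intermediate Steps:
(q(1185, H) + 3679633)*(1162058 + 3209191) = (√(1185² + (-1199)²) + 3679633)*(1162058 + 3209191) = (√(1404225 + 1437601) + 3679633)*4371249 = (√2841826 + 3679633)*4371249 = (3679633 + √2841826)*4371249 = 16084592071617 + 4371249*√2841826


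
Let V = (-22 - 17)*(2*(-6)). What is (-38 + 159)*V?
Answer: 56628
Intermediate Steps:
V = 468 (V = -39*(-12) = 468)
(-38 + 159)*V = (-38 + 159)*468 = 121*468 = 56628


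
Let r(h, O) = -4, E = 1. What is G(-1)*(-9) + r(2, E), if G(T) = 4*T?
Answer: 32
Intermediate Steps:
G(-1)*(-9) + r(2, E) = (4*(-1))*(-9) - 4 = -4*(-9) - 4 = 36 - 4 = 32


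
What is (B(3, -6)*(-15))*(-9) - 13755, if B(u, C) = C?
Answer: -14565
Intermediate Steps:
(B(3, -6)*(-15))*(-9) - 13755 = -6*(-15)*(-9) - 13755 = 90*(-9) - 13755 = -810 - 13755 = -14565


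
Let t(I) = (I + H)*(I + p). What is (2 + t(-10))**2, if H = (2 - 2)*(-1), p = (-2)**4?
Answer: 3364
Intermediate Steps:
p = 16
H = 0 (H = 0*(-1) = 0)
t(I) = I*(16 + I) (t(I) = (I + 0)*(I + 16) = I*(16 + I))
(2 + t(-10))**2 = (2 - 10*(16 - 10))**2 = (2 - 10*6)**2 = (2 - 60)**2 = (-58)**2 = 3364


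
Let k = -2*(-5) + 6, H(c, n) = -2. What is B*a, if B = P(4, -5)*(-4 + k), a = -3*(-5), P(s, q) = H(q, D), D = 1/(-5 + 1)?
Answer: -360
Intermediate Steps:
D = -¼ (D = 1/(-4) = -¼ ≈ -0.25000)
k = 16 (k = 10 + 6 = 16)
P(s, q) = -2
a = 15
B = -24 (B = -2*(-4 + 16) = -2*12 = -24)
B*a = -24*15 = -360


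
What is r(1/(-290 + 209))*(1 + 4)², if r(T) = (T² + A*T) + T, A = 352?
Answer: -714800/6561 ≈ -108.95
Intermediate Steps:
r(T) = T² + 353*T (r(T) = (T² + 352*T) + T = T² + 353*T)
r(1/(-290 + 209))*(1 + 4)² = ((353 + 1/(-290 + 209))/(-290 + 209))*(1 + 4)² = ((353 + 1/(-81))/(-81))*5² = -(353 - 1/81)/81*25 = -1/81*28592/81*25 = -28592/6561*25 = -714800/6561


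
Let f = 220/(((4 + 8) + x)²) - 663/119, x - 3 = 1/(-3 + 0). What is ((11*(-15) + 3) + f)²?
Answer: 2631382209/94864 ≈ 27738.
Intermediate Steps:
x = 8/3 (x = 3 + 1/(-3 + 0) = 3 + 1/(-3) = 3 - ⅓ = 8/3 ≈ 2.6667)
f = -1401/308 (f = 220/(((4 + 8) + 8/3)²) - 663/119 = 220/((12 + 8/3)²) - 663*1/119 = 220/((44/3)²) - 39/7 = 220/(1936/9) - 39/7 = 220*(9/1936) - 39/7 = 45/44 - 39/7 = -1401/308 ≈ -4.5487)
((11*(-15) + 3) + f)² = ((11*(-15) + 3) - 1401/308)² = ((-165 + 3) - 1401/308)² = (-162 - 1401/308)² = (-51297/308)² = 2631382209/94864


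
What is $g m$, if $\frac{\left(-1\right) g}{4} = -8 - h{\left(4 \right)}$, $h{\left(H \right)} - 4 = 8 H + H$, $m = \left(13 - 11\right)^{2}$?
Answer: $768$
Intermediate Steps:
$m = 4$ ($m = 2^{2} = 4$)
$h{\left(H \right)} = 4 + 9 H$ ($h{\left(H \right)} = 4 + \left(8 H + H\right) = 4 + 9 H$)
$g = 192$ ($g = - 4 \left(-8 - \left(4 + 9 \cdot 4\right)\right) = - 4 \left(-8 - \left(4 + 36\right)\right) = - 4 \left(-8 - 40\right) = \left(-4\right) \left(-48\right) = 192$)
$g m = 192 \cdot 4 = 768$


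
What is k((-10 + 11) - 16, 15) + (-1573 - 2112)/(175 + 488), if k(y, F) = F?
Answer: 6260/663 ≈ 9.4419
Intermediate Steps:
k((-10 + 11) - 16, 15) + (-1573 - 2112)/(175 + 488) = 15 + (-1573 - 2112)/(175 + 488) = 15 - 3685/663 = 6260/663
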